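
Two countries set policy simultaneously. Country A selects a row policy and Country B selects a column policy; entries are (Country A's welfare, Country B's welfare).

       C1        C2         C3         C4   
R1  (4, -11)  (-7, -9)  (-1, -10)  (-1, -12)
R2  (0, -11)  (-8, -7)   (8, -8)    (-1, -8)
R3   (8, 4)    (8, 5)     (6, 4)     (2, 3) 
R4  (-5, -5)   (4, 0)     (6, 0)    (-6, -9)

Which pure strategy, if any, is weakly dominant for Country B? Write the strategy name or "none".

C2

C2 vs C1: R1: -9>-11, R2: -7>-11, R3: 5>4, R4: 0>-5.
C2 vs C3: R1: -9>-10, R2: -7>-8, R3: 5>4, R4: 0=0.
C2 vs C4: R1: -9>-12, R2: -7>-8, R3: 5>3, R4: 0>-9.
C2 is at least as good as every other strategy against every opponent action, so it is weakly dominant.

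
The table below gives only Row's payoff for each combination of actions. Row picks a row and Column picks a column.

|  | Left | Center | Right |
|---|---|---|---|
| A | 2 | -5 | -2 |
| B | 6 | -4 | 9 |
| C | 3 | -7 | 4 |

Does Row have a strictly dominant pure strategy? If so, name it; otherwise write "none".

B

B vs A: Left: 6>2, Center: -4>-5, Right: 9>-2.
B vs C: Left: 6>3, Center: -4>-7, Right: 9>4.
B strictly beats every other strategy against every opponent action, so it is strictly dominant.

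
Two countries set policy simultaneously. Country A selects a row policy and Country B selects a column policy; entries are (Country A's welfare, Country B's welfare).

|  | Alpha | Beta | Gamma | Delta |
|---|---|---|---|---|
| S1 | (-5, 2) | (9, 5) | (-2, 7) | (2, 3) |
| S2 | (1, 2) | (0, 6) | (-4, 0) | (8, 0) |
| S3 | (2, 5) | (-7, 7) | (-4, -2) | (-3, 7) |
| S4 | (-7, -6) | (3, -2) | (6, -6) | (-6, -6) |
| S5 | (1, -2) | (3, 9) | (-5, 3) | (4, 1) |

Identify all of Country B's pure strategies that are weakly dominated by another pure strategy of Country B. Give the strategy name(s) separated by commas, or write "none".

Alpha: dominated, since Beta does at least as well everywhere (S1: 5>2, S2: 6>2, S3: 7>5, S4: -2>-6, S5: 9>-2).
Beta: no other strategy beats it everywhere (Alpha at S1 (5>2); Gamma at S2 (6>0); Delta at S1 (5>3)).
Nothing dominates Gamma: Alpha at S1 (7>2); Beta at S1 (7>5); Delta at S1 (7>3).
Delta: dominated, since Beta does at least as well everywhere (S1: 5>3, S2: 6>0, S3: 7=7, S4: -2>-6, S5: 9>1).

Alpha, Delta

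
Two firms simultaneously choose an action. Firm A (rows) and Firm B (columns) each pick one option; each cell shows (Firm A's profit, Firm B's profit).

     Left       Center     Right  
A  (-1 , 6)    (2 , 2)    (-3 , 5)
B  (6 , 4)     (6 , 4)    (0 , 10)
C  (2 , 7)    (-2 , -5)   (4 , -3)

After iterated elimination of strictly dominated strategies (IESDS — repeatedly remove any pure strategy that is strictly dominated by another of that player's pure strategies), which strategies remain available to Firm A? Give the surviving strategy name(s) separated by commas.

Row A is eliminated: B beats it against every remaining column (Left: 6>-1, Center: 6>2, Right: 0>-3).
Column Center is eliminated: Right beats it against every remaining row (B: 10>4, C: -3>-5).
Among the remaining strategies, none is strictly dominated by another pure strategy of the same player, so the elimination stops.
Surviving strategies — Firm A: {B, C}; Firm B: {Left, Right}.

B, C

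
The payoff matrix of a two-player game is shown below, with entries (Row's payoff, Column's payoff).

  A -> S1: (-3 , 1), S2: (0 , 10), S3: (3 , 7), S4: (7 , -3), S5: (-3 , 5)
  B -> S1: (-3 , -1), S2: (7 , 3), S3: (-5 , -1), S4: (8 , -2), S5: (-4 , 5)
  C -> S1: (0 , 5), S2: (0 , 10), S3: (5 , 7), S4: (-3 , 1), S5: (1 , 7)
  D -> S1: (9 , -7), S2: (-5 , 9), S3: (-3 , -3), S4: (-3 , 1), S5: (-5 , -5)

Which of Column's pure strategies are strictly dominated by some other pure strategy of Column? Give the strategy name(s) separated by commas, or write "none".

S1 is strictly dominated by S2 (A: 10>1, B: 3>-1, C: 10>5, D: 9>-7).
S2: no other strategy beats it everywhere (S1 at A (10>1); S3 at A (10>7); S4 at A (10>-3); S5 at A (10>5)).
S2 strictly dominates S3 — A: 10>7, B: 3>-1, C: 10>7, D: 9>-3.
S4: dominated, since S2 does at least as well everywhere (A: 10>-3, B: 3>-2, C: 10>1, D: 9>1).
S5 is not dominated — it holds its own against S1 at A (5>1); S2 at B (5>3); S3 at B (5>-1); S4 at A (5>-3).

S1, S3, S4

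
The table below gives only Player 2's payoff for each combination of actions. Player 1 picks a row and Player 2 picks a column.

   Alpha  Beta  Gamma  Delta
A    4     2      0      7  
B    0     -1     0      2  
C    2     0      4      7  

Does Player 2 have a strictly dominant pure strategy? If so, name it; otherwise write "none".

Delta

Delta vs Alpha: A: 7>4, B: 2>0, C: 7>2.
Delta vs Beta: A: 7>2, B: 2>-1, C: 7>0.
Delta vs Gamma: A: 7>0, B: 2>0, C: 7>4.
Delta strictly beats every other strategy against every opponent action, so it is strictly dominant.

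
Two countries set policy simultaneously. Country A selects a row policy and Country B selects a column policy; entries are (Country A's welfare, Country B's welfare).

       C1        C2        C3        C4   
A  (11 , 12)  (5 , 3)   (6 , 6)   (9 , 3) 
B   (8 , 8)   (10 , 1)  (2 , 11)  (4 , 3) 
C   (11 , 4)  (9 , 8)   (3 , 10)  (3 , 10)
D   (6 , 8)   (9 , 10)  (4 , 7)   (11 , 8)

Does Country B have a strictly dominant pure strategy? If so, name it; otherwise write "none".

none

C1 fails to dominate C2 at C (4<8).
C2 fails to dominate C1 at A (3<12).
C3 fails to dominate C1 at A (6<12).
C4 fails to dominate C1 at A (3<12).
No single strategy dominates all the others.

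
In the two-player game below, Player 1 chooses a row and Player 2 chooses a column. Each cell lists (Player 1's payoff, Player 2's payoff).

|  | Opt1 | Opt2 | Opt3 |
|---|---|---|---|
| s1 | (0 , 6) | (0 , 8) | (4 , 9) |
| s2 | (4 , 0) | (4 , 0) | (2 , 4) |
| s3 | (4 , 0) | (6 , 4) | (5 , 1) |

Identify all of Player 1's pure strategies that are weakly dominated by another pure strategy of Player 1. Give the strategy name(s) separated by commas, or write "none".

s3 weakly dominates s1 — Opt1: 4>0, Opt2: 6>0, Opt3: 5>4.
s2 is weakly dominated by s3 (Opt1: 4=4, Opt2: 6>4, Opt3: 5>2).
s3: no other strategy beats it everywhere (s1 at Opt1 (4>0); s2 at Opt2 (6>4)).

s1, s2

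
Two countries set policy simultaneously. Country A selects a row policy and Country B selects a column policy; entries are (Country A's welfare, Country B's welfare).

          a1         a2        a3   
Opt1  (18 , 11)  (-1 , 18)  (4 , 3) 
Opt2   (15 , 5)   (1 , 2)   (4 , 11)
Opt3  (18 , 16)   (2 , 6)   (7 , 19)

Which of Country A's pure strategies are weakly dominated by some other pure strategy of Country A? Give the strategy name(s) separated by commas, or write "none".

Opt1, Opt2

Opt3 weakly dominates Opt1 — a1: 18=18, a2: 2>-1, a3: 7>4.
Opt2 is weakly dominated by Opt3 (a1: 18>15, a2: 2>1, a3: 7>4).
Opt3 is not dominated — it holds its own against Opt1 at a2 (2>-1); Opt2 at a1 (18>15).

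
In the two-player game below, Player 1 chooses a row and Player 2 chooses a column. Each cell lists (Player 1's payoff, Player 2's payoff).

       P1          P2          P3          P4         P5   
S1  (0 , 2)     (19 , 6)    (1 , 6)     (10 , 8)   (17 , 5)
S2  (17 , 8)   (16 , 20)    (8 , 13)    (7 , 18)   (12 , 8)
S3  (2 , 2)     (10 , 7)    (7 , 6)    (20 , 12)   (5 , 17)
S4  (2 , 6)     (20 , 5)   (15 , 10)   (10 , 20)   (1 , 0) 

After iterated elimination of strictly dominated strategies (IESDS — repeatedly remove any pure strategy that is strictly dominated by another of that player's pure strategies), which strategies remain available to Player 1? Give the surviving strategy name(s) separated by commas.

S1, S3

Column P1 is eliminated: P3 beats it against every remaining row (S1: 6>2, S2: 13>8, S3: 6>2, S4: 10>6).
Player 2's strategy P3 is strictly dominated by P4 (S1: 8>6, S2: 18>13, S3: 12>6, S4: 20>10) and is removed.
For Player 1, S1 strictly dominates S2 on the remaining columns (P2: 19>16, P4: 10>7, P5: 17>12); eliminate S2.
For Player 2, P4 strictly dominates P2 on the remaining rows (S1: 8>6, S3: 12>7, S4: 20>5); eliminate P2.
For Player 1, S3 strictly dominates S4 on the remaining columns (P4: 20>10, P5: 5>1); eliminate S4.
Among the remaining strategies, none is strictly dominated by another pure strategy of the same player, so the elimination stops.
Surviving strategies — Player 1: {S1, S3}; Player 2: {P4, P5}.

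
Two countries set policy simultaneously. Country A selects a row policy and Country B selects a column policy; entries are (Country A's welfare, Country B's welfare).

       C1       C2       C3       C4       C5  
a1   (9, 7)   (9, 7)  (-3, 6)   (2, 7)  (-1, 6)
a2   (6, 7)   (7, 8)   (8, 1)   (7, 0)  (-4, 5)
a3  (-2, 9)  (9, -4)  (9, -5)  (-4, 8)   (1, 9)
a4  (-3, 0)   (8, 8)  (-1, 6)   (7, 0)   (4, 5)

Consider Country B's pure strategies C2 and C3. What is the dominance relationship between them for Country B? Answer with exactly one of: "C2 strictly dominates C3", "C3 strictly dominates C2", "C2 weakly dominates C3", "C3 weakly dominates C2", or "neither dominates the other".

C2 strictly dominates C3

C2's payoffs vs C3's, by Country A's action — a1: 7>6, a2: 8>1, a3: -4>-5, a4: 8>6.
Every comparison favours C2, so C2 strictly dominates C3.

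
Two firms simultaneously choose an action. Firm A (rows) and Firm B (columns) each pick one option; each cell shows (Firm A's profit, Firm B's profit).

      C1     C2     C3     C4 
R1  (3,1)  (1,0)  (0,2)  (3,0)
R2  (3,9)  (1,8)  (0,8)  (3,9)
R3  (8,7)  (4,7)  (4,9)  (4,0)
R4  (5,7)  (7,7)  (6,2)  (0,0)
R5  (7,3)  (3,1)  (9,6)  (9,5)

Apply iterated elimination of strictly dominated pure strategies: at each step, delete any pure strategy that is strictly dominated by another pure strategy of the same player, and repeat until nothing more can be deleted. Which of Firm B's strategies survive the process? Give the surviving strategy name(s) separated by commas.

Firm A's strategy R1 is strictly dominated by R3 (C1: 8>3, C2: 4>1, C3: 4>0, C4: 4>3) and is removed.
Row R2 is eliminated: R3 beats it against every remaining column (C1: 8>3, C2: 4>1, C3: 4>0, C4: 4>3).
For Firm B, C3 strictly dominates C4 on the remaining rows (R3: 9>0, R4: 2>0, R5: 6>5); eliminate C4.
Among the remaining strategies, none is strictly dominated by another pure strategy of the same player, so the elimination stops.
Surviving strategies — Firm A: {R3, R4, R5}; Firm B: {C1, C2, C3}.

C1, C2, C3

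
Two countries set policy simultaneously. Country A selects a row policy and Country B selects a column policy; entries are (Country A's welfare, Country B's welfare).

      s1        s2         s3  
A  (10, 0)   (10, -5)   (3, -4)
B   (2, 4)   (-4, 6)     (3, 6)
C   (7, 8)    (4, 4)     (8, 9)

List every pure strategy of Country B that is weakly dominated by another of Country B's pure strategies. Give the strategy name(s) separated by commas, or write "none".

s1 is not dominated — it holds its own against s2 at A (0>-5); s3 at A (0>-4).
s2: dominated, since s3 does at least as well everywhere (A: -4>-5, B: 6=6, C: 9>4).
Nothing dominates s3: s1 at B (6>4); s2 at A (-4>-5).

s2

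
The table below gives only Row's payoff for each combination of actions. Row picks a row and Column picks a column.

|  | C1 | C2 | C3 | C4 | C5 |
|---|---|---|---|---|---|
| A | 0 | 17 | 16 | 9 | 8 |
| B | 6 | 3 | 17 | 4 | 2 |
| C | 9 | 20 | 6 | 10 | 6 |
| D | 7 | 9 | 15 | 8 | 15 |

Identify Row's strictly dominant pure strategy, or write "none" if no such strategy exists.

none

A fails to dominate B at C1 (0<6).
B fails to dominate A at C2 (3<17).
C fails to dominate A at C3 (6<16).
D fails to dominate A at C2 (9<17).
No single strategy dominates all the others.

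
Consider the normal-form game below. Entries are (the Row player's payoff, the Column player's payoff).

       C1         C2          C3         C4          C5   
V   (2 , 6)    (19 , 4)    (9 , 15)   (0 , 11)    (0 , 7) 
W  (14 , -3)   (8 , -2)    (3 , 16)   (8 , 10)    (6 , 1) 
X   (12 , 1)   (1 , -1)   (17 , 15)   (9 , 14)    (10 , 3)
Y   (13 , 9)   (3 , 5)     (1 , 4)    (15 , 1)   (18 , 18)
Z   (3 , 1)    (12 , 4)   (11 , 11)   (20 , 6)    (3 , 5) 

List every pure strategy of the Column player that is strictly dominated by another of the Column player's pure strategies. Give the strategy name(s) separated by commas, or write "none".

C1: dominated, since C5 does at least as well everywhere (V: 7>6, W: 1>-3, X: 3>1, Y: 18>9, Z: 5>1).
C2: dominated, since C5 does at least as well everywhere (V: 7>4, W: 1>-2, X: 3>-1, Y: 18>5, Z: 5>4).
C3: no other strategy beats it everywhere (C1 at V (15>6); C2 at V (15>4); C4 at V (15>11); C5 at V (15>7)).
C4: dominated, since C3 does at least as well everywhere (V: 15>11, W: 16>10, X: 15>14, Y: 4>1, Z: 11>6).
C5: no other strategy beats it everywhere (C1 at V (7>6); C2 at V (7>4); C3 at Y (18>4); C4 at Y (18>1)).

C1, C2, C4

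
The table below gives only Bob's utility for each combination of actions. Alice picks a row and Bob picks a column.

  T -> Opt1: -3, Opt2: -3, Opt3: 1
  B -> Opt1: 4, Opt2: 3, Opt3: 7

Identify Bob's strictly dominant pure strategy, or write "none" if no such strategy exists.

Opt3 vs Opt1: T: 1>-3, B: 7>4.
Opt3 vs Opt2: T: 1>-3, B: 7>3.
Opt3 strictly beats every other strategy against every opponent action, so it is strictly dominant.

Opt3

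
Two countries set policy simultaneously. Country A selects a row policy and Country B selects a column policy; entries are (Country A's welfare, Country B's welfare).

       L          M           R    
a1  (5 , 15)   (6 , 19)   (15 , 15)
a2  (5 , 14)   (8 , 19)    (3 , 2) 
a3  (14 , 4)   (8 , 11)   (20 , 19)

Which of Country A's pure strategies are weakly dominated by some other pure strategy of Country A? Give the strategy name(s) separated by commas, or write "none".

a1, a2

a3 weakly dominates a1 — L: 14>5, M: 8>6, R: 20>15.
a3 weakly dominates a2 — L: 14>5, M: 8=8, R: 20>3.
a3 is not dominated — it holds its own against a1 at L (14>5); a2 at L (14>5).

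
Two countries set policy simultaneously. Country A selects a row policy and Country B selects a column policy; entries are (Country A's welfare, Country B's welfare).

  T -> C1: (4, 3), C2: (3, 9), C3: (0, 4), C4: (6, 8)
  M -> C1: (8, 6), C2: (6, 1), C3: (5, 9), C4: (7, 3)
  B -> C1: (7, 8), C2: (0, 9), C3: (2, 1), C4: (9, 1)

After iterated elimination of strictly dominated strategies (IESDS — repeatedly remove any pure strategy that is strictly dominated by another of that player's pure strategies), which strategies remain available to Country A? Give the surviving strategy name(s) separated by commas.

M

Row T is eliminated: M beats it against every remaining column (C1: 8>4, C2: 6>3, C3: 5>0, C4: 7>6).
Column C4 is eliminated: C1 beats it against every remaining row (M: 6>3, B: 8>1).
For Country A, M strictly dominates B on the remaining columns (C1: 8>7, C2: 6>0, C3: 5>2); eliminate B.
For Country B, C3 strictly dominates C1 on the remaining rows (M: 9>6); eliminate C1.
For Country B, C3 strictly dominates C2 on the remaining rows (M: 9>1); eliminate C2.
Among the remaining strategies, none is strictly dominated by another pure strategy of the same player, so the elimination stops.
Surviving strategies — Country A: {M}; Country B: {C3}.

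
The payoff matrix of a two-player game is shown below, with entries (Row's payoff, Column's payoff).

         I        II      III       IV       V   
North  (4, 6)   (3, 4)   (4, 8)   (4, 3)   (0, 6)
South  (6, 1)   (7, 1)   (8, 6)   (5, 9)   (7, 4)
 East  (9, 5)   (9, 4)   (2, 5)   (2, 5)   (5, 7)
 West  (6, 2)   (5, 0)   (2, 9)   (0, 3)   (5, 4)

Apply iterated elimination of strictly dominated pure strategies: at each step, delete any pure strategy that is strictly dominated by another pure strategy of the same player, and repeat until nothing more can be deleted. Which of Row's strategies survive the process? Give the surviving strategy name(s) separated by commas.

South

Row's strategy North is strictly dominated by South (I: 6>4, II: 7>3, III: 8>4, IV: 5>4, V: 7>0) and is removed.
Column I is eliminated: V beats it against every remaining row (South: 4>1, East: 7>5, West: 4>2).
Row's strategy West is strictly dominated by South (II: 7>5, III: 8>2, IV: 5>0, V: 7>5) and is removed.
Column's strategy II is strictly dominated by III (South: 6>1, East: 5>4) and is removed.
Row East is eliminated: South beats it against every remaining column (III: 8>2, IV: 5>2, V: 7>5).
Column's strategy III is strictly dominated by IV (South: 9>6) and is removed.
Column's strategy V is strictly dominated by IV (South: 9>4) and is removed.
Among the remaining strategies, none is strictly dominated by another pure strategy of the same player, so the elimination stops.
Surviving strategies — Row: {South}; Column: {IV}.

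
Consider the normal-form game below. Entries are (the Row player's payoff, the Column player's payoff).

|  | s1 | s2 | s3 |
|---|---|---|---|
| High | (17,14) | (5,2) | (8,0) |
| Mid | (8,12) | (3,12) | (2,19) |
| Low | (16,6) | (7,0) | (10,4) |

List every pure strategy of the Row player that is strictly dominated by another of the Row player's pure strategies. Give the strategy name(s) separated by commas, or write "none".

Mid

Nothing dominates High: Mid at s1 (17>8); Low at s1 (17>16).
High strictly dominates Mid — s1: 17>8, s2: 5>3, s3: 8>2.
Low: no other strategy beats it everywhere (High at s2 (7>5); Mid at s1 (16>8)).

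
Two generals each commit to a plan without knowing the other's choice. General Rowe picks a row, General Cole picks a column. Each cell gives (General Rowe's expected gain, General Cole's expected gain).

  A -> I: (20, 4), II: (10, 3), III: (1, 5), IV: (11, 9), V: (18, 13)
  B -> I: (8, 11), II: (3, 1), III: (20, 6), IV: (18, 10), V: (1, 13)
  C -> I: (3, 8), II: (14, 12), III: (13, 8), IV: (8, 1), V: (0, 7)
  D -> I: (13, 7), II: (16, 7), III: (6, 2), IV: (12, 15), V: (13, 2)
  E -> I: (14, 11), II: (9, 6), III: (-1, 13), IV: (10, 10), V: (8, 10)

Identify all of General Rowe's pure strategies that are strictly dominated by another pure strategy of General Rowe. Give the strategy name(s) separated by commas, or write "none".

A: no other strategy beats it everywhere (B at I (20>8); C at I (20>3); D at I (20>13); E at I (20>14)).
Nothing dominates B: A at III (20>1); C at I (8>3); D at III (20>6); E at III (20>-1).
Nothing dominates C: A at II (14>10); B at II (14>3); D at III (13>6); E at II (14>9).
D is not dominated — it holds its own against A at II (16>10); B at I (13>8); C at I (13>3); E at II (16>9).
E is strictly dominated by A (I: 20>14, II: 10>9, III: 1>-1, IV: 11>10, V: 18>8).

E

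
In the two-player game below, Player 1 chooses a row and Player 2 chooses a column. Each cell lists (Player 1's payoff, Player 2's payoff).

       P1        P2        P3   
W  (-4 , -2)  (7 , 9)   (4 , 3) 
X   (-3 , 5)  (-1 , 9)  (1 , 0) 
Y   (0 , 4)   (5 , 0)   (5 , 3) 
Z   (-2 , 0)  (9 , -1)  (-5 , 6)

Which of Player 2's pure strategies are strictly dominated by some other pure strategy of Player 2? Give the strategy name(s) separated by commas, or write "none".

P1 is not dominated — it holds its own against P2 at Y (4>0); P3 at X (5>0).
P2: no other strategy beats it everywhere (P1 at W (9>-2); P3 at W (9>3)).
Nothing dominates P3: P1 at W (3>-2); P2 at Y (3>0).

none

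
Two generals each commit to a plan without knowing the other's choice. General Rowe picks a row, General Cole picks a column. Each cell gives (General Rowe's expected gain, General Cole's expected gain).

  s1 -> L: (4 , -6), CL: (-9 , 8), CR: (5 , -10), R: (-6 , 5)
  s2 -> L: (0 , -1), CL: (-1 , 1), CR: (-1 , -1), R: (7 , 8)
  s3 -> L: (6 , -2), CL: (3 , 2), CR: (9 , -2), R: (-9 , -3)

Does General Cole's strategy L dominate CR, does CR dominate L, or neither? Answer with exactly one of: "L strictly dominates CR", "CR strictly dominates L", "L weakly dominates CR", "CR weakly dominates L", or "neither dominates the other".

L's payoffs vs CR's, by General Rowe's action — s1: -6>-10, s2: -1=-1, s3: -2=-2.
L is at least as good everywhere and strictly better somewhere (tied only at s2, s3), so L weakly but not strictly dominates CR.

L weakly dominates CR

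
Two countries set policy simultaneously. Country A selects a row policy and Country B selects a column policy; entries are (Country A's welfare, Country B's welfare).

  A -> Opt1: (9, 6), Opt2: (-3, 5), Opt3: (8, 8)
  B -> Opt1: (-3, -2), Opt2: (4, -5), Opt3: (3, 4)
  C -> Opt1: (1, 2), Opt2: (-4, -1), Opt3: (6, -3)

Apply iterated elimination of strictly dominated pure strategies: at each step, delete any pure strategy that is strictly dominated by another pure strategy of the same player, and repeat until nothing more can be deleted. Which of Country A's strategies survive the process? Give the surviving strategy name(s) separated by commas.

For Country A, A strictly dominates C on the remaining columns (Opt1: 9>1, Opt2: -3>-4, Opt3: 8>6); eliminate C.
Country B's strategy Opt1 is strictly dominated by Opt3 (A: 8>6, B: 4>-2) and is removed.
Column Opt2 is eliminated: Opt3 beats it against every remaining row (A: 8>5, B: 4>-5).
For Country A, A strictly dominates B on the remaining columns (Opt3: 8>3); eliminate B.
Among the remaining strategies, none is strictly dominated by another pure strategy of the same player, so the elimination stops.
Surviving strategies — Country A: {A}; Country B: {Opt3}.

A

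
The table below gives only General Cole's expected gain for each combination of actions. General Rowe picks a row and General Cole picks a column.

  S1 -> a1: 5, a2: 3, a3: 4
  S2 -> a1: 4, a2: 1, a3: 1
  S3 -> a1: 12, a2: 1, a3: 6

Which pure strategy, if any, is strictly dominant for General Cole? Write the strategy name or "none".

a1

a1 vs a2: S1: 5>3, S2: 4>1, S3: 12>1.
a1 vs a3: S1: 5>4, S2: 4>1, S3: 12>6.
a1 strictly beats every other strategy against every opponent action, so it is strictly dominant.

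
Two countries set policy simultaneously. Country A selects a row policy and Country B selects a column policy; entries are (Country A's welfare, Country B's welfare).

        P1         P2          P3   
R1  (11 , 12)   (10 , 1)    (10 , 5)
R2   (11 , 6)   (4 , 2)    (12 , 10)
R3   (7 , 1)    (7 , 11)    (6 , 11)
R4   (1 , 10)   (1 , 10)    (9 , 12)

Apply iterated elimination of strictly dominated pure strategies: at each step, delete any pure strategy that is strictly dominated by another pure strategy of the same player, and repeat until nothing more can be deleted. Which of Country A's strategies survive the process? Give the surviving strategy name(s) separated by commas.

Country A's strategy R3 is strictly dominated by R1 (P1: 11>7, P2: 10>7, P3: 10>6) and is removed.
Row R4 is eliminated: R1 beats it against every remaining column (P1: 11>1, P2: 10>1, P3: 10>9).
For Country B, P1 strictly dominates P2 on the remaining rows (R1: 12>1, R2: 6>2); eliminate P2.
Among the remaining strategies, none is strictly dominated by another pure strategy of the same player, so the elimination stops.
Surviving strategies — Country A: {R1, R2}; Country B: {P1, P3}.

R1, R2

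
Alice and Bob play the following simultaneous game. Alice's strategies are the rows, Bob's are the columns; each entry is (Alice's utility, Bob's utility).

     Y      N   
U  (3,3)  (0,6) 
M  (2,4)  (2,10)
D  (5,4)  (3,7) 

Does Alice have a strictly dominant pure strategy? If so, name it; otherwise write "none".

D vs U: Y: 5>3, N: 3>0.
D vs M: Y: 5>2, N: 3>2.
D strictly beats every other strategy against every opponent action, so it is strictly dominant.

D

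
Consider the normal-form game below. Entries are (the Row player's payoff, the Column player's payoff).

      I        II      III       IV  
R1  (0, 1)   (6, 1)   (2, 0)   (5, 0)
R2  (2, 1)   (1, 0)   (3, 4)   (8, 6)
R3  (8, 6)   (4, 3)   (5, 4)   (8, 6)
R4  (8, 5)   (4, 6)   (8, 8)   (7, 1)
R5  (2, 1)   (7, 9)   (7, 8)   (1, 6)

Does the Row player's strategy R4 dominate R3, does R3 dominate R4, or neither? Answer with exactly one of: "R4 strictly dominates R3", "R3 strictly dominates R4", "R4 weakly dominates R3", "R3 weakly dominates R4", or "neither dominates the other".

neither dominates the other

R4's payoffs vs R3's, by the Column player's action — I: 8=8, II: 4=4, III: 8>5, IV: 7<8.
R4 does better at III but worse at IV; neither strategy dominates the other.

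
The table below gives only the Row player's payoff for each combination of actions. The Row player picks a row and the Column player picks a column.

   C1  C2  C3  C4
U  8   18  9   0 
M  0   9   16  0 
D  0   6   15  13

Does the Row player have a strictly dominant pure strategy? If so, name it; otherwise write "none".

none

U fails to dominate M at C3 (9<16).
M fails to dominate U at C1 (0<8).
D fails to dominate U at C1 (0<8).
No single strategy dominates all the others.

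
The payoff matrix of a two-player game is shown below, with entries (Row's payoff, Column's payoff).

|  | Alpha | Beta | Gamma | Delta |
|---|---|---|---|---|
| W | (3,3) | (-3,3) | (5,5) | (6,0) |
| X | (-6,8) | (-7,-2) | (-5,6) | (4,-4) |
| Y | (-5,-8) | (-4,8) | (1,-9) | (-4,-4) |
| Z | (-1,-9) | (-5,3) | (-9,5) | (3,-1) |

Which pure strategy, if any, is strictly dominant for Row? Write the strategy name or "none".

W vs X: Alpha: 3>-6, Beta: -3>-7, Gamma: 5>-5, Delta: 6>4.
W vs Y: Alpha: 3>-5, Beta: -3>-4, Gamma: 5>1, Delta: 6>-4.
W vs Z: Alpha: 3>-1, Beta: -3>-5, Gamma: 5>-9, Delta: 6>3.
W strictly beats every other strategy against every opponent action, so it is strictly dominant.

W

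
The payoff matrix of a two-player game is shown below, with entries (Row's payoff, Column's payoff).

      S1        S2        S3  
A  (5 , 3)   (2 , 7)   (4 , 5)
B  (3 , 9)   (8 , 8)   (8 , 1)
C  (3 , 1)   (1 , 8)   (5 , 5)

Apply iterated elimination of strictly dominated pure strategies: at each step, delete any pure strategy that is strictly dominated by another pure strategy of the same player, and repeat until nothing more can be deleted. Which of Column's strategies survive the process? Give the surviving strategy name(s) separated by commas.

For Column, S2 strictly dominates S3 on the remaining rows (A: 7>5, B: 8>1, C: 8>5); eliminate S3.
Row's strategy C is strictly dominated by A (S1: 5>3, S2: 2>1) and is removed.
Among the remaining strategies, none is strictly dominated by another pure strategy of the same player, so the elimination stops.
Surviving strategies — Row: {A, B}; Column: {S1, S2}.

S1, S2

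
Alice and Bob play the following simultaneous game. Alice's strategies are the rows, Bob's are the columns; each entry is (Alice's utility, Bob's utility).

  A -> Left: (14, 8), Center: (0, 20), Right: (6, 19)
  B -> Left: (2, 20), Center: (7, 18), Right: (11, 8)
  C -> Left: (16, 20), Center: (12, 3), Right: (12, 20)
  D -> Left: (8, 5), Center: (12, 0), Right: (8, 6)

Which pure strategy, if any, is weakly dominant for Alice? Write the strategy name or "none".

C vs A: Left: 16>14, Center: 12>0, Right: 12>6.
C vs B: Left: 16>2, Center: 12>7, Right: 12>11.
C vs D: Left: 16>8, Center: 12=12, Right: 12>8.
C is at least as good as every other strategy against every opponent action, so it is weakly dominant.

C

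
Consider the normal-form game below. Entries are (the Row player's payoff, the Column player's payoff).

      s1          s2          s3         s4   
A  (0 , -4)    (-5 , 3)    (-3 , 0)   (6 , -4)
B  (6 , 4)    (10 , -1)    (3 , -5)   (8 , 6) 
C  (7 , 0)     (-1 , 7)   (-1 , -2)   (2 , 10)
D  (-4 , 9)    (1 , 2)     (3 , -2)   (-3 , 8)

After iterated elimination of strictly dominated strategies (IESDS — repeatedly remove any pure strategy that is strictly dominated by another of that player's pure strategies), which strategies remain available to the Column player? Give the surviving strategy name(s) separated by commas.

s4

Row A is eliminated: B beats it against every remaining column (s1: 6>0, s2: 10>-5, s3: 3>-3, s4: 8>6).
The Column player's strategy s2 is strictly dominated by s4 (B: 6>-1, C: 10>7, D: 8>2) and is removed.
Column s3 is eliminated: s1 beats it against every remaining row (B: 4>-5, C: 0>-2, D: 9>-2).
Row D is eliminated: B beats it against every remaining column (s1: 6>-4, s4: 8>-3).
For the Column player, s4 strictly dominates s1 on the remaining rows (B: 6>4, C: 10>0); eliminate s1.
For the Row player, B strictly dominates C on the remaining columns (s4: 8>2); eliminate C.
Among the remaining strategies, none is strictly dominated by another pure strategy of the same player, so the elimination stops.
Surviving strategies — the Row player: {B}; the Column player: {s4}.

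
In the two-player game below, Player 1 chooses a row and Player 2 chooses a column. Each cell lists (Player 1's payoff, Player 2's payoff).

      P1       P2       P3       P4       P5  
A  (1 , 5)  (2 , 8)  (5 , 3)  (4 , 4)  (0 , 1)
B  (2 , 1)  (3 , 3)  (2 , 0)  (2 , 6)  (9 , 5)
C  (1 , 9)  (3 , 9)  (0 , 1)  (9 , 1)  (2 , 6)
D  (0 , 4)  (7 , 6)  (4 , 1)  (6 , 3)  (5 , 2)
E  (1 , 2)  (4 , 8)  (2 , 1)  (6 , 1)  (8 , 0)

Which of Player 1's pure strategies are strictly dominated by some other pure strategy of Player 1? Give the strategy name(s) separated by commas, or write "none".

none

Nothing dominates A: B at P3 (5>2); C at P1 (1=1); D at P1 (1>0); E at P1 (1=1).
B: no other strategy beats it everywhere (A at P1 (2>1); C at P1 (2>1); D at P1 (2>0); E at P1 (2>1)).
Nothing dominates C: A at P1 (1=1); B at P2 (3=3); D at P1 (1>0); E at P1 (1=1).
D: no other strategy beats it everywhere (A at P2 (7>2); B at P2 (7>3); C at P2 (7>3); E at P2 (7>4)).
E: no other strategy beats it everywhere (A at P1 (1=1); B at P2 (4>3); C at P1 (1=1); D at P1 (1>0)).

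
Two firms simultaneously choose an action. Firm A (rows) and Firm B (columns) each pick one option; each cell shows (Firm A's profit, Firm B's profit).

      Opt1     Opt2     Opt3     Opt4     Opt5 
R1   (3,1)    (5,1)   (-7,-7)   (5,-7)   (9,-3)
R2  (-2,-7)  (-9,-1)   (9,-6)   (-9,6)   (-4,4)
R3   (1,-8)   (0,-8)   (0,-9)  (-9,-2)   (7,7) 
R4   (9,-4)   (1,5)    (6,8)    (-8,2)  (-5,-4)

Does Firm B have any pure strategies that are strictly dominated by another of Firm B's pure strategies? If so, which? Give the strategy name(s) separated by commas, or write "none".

Opt1 is not dominated — it holds its own against Opt2 at R1 (1=1); Opt3 at R1 (1>-7); Opt4 at R1 (1>-7); Opt5 at R1 (1>-3).
Opt2 is not dominated — it holds its own against Opt1 at R1 (1=1); Opt3 at R1 (1>-7); Opt4 at R1 (1>-7); Opt5 at R1 (1>-3).
Opt3 is not dominated — it holds its own against Opt1 at R2 (-6>-7); Opt2 at R4 (8>5); Opt4 at R1 (-7=-7); Opt5 at R4 (8>-4).
Nothing dominates Opt4: Opt1 at R2 (6>-7); Opt2 at R2 (6>-1); Opt3 at R1 (-7=-7); Opt5 at R2 (6>4).
Opt5: no other strategy beats it everywhere (Opt1 at R2 (4>-7); Opt2 at R2 (4>-1); Opt3 at R1 (-3>-7); Opt4 at R1 (-3>-7)).

none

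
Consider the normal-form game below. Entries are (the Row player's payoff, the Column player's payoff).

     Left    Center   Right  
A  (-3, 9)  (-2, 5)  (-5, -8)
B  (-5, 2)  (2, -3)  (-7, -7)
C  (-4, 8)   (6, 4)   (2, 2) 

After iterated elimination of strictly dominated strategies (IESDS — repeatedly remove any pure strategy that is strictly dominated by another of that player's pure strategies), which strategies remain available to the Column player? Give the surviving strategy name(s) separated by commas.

Row B is eliminated: C beats it against every remaining column (Left: -4>-5, Center: 6>2, Right: 2>-7).
For the Column player, Left strictly dominates Center on the remaining rows (A: 9>5, C: 8>4); eliminate Center.
The Column player's strategy Right is strictly dominated by Left (A: 9>-8, C: 8>2) and is removed.
The Row player's strategy C is strictly dominated by A (Left: -3>-4) and is removed.
Among the remaining strategies, none is strictly dominated by another pure strategy of the same player, so the elimination stops.
Surviving strategies — the Row player: {A}; the Column player: {Left}.

Left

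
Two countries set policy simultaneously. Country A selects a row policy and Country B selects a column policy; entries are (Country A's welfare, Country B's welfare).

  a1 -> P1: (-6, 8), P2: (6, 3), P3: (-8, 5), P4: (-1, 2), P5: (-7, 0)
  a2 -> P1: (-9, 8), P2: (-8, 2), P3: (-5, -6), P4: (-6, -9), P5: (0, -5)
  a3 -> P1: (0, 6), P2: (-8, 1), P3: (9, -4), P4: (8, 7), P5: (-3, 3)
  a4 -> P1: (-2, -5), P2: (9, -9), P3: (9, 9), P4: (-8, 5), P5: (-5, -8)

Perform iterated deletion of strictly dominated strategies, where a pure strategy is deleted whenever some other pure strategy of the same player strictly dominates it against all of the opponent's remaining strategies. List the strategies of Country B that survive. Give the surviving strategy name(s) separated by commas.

P3, P4

Column P2 is eliminated: P1 beats it against every remaining row (a1: 8>3, a2: 8>2, a3: 6>1, a4: -5>-9).
Country A's strategy a1 is strictly dominated by a3 (P1: 0>-6, P3: 9>-8, P4: 8>-1, P5: -3>-7) and is removed.
Country B's strategy P5 is strictly dominated by P1 (a2: 8>-5, a3: 6>3, a4: -5>-8) and is removed.
For Country A, a3 strictly dominates a2 on the remaining columns (P1: 0>-9, P3: 9>-5, P4: 8>-6); eliminate a2.
For Country B, P4 strictly dominates P1 on the remaining rows (a3: 7>6, a4: 5>-5); eliminate P1.
Among the remaining strategies, none is strictly dominated by another pure strategy of the same player, so the elimination stops.
Surviving strategies — Country A: {a3, a4}; Country B: {P3, P4}.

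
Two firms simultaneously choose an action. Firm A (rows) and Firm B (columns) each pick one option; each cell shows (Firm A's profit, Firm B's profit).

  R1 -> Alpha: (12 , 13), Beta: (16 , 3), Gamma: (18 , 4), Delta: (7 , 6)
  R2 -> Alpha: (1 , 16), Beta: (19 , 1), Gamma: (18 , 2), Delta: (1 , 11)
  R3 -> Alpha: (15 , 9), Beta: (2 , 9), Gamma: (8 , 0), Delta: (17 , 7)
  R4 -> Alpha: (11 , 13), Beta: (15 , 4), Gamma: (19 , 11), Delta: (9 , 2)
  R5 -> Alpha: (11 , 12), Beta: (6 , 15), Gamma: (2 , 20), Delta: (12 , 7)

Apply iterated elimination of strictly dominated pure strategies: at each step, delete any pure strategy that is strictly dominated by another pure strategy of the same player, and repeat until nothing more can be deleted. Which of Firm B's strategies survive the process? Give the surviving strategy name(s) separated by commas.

Alpha, Beta

Column Delta is eliminated: Alpha beats it against every remaining row (R1: 13>6, R2: 16>11, R3: 9>7, R4: 13>2, R5: 12>7).
Firm A's strategy R5 is strictly dominated by R1 (Alpha: 12>11, Beta: 16>6, Gamma: 18>2) and is removed.
Column Gamma is eliminated: Alpha beats it against every remaining row (R1: 13>4, R2: 16>2, R3: 9>0, R4: 13>11).
Firm A's strategy R4 is strictly dominated by R1 (Alpha: 12>11, Beta: 16>15) and is removed.
Among the remaining strategies, none is strictly dominated by another pure strategy of the same player, so the elimination stops.
Surviving strategies — Firm A: {R1, R2, R3}; Firm B: {Alpha, Beta}.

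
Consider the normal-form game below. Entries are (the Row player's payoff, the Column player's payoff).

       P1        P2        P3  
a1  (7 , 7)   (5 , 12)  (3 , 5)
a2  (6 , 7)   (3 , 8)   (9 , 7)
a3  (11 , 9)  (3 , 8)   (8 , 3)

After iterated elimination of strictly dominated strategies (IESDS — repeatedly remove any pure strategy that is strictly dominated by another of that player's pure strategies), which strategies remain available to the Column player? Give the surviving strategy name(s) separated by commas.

P1, P2

For the Column player, P2 strictly dominates P3 on the remaining rows (a1: 12>5, a2: 8>7, a3: 8>3); eliminate P3.
Row a2 is eliminated: a1 beats it against every remaining column (P1: 7>6, P2: 5>3).
Among the remaining strategies, none is strictly dominated by another pure strategy of the same player, so the elimination stops.
Surviving strategies — the Row player: {a1, a3}; the Column player: {P1, P2}.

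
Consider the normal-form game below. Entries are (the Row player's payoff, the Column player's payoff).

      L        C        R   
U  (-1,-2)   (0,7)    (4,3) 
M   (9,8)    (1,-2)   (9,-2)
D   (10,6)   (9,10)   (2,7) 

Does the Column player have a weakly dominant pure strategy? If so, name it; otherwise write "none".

L fails to dominate C at U (-2<7).
C fails to dominate L at M (-2<8).
R fails to dominate L at M (-2<8).
No single strategy dominates all the others.

none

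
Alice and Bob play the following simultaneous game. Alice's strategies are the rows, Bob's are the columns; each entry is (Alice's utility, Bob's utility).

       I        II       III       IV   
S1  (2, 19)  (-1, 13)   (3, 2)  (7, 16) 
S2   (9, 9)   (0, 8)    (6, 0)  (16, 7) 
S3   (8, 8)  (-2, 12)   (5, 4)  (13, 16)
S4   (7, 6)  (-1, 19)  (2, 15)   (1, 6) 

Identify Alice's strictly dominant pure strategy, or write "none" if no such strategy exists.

S2

S2 vs S1: I: 9>2, II: 0>-1, III: 6>3, IV: 16>7.
S2 vs S3: I: 9>8, II: 0>-2, III: 6>5, IV: 16>13.
S2 vs S4: I: 9>7, II: 0>-1, III: 6>2, IV: 16>1.
S2 strictly beats every other strategy against every opponent action, so it is strictly dominant.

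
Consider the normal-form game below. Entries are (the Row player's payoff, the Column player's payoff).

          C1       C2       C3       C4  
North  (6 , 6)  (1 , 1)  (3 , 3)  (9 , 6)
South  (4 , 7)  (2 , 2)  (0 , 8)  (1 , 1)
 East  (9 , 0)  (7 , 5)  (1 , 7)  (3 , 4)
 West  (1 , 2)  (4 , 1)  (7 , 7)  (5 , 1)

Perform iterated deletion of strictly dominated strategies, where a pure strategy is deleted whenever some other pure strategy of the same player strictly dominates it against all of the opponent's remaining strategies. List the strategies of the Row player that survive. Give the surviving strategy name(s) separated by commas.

Row South is eliminated: East beats it against every remaining column (C1: 9>4, C2: 7>2, C3: 1>0, C4: 3>1).
Column C2 is eliminated: C3 beats it against every remaining row (North: 3>1, East: 7>5, West: 7>1).
Among the remaining strategies, none is strictly dominated by another pure strategy of the same player, so the elimination stops.
Surviving strategies — the Row player: {North, East, West}; the Column player: {C1, C3, C4}.

North, East, West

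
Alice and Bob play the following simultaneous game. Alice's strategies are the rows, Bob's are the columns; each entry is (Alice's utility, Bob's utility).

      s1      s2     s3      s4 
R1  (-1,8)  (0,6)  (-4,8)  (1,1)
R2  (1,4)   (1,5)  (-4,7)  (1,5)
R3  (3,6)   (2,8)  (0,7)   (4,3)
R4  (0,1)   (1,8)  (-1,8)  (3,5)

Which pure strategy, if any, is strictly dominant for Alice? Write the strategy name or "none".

R3

R3 vs R1: s1: 3>-1, s2: 2>0, s3: 0>-4, s4: 4>1.
R3 vs R2: s1: 3>1, s2: 2>1, s3: 0>-4, s4: 4>1.
R3 vs R4: s1: 3>0, s2: 2>1, s3: 0>-1, s4: 4>3.
R3 strictly beats every other strategy against every opponent action, so it is strictly dominant.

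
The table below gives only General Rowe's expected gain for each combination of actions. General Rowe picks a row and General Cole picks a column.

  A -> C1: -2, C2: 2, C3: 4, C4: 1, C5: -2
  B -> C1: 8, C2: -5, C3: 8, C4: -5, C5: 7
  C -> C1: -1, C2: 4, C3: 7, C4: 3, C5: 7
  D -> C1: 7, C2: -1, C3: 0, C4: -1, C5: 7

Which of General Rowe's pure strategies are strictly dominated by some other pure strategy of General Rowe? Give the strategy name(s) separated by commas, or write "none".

A is strictly dominated by C (C1: -1>-2, C2: 4>2, C3: 7>4, C4: 3>1, C5: 7>-2).
B: no other strategy beats it everywhere (A at C1 (8>-2); C at C1 (8>-1); D at C1 (8>7)).
C is not dominated — it holds its own against A at C1 (-1>-2); B at C2 (4>-5); D at C2 (4>-1).
Nothing dominates D: A at C1 (7>-2); B at C2 (-1>-5); C at C1 (7>-1).

A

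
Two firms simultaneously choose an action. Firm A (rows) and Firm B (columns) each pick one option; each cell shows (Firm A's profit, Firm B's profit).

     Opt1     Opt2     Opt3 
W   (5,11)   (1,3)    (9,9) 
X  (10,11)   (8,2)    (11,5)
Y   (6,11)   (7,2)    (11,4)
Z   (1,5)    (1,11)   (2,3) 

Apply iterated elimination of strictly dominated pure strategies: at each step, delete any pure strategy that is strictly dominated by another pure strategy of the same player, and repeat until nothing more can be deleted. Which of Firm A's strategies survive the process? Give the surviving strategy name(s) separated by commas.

For Firm A, X strictly dominates W on the remaining columns (Opt1: 10>5, Opt2: 8>1, Opt3: 11>9); eliminate W.
Firm A's strategy Z is strictly dominated by X (Opt1: 10>1, Opt2: 8>1, Opt3: 11>2) and is removed.
Firm B's strategy Opt2 is strictly dominated by Opt1 (X: 11>2, Y: 11>2) and is removed.
For Firm B, Opt1 strictly dominates Opt3 on the remaining rows (X: 11>5, Y: 11>4); eliminate Opt3.
Row Y is eliminated: X beats it against every remaining column (Opt1: 10>6).
Among the remaining strategies, none is strictly dominated by another pure strategy of the same player, so the elimination stops.
Surviving strategies — Firm A: {X}; Firm B: {Opt1}.

X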